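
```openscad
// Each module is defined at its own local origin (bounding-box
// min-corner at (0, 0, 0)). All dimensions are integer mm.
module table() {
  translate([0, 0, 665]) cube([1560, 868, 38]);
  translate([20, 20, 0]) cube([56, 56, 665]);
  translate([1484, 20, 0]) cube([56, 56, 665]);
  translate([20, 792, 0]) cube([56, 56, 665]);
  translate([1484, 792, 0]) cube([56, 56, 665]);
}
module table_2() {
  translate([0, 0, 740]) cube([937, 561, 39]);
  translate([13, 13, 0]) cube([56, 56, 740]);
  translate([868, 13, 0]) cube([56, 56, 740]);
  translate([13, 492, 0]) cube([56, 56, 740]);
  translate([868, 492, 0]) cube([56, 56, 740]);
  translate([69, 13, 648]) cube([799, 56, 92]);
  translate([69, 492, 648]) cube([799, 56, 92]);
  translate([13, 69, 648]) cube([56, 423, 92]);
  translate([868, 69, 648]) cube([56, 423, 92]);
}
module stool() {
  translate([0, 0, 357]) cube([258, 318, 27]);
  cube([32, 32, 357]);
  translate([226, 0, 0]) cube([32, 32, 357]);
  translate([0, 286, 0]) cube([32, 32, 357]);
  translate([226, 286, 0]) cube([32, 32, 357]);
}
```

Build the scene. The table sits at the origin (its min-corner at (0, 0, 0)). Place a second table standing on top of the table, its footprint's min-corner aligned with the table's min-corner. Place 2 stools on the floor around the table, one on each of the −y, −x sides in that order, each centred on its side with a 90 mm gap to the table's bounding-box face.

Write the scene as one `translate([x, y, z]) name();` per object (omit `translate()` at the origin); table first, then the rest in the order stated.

table();
translate([0, 0, 703]) table_2();
translate([651, -408, 0]) stool();
translate([-348, 275, 0]) stool();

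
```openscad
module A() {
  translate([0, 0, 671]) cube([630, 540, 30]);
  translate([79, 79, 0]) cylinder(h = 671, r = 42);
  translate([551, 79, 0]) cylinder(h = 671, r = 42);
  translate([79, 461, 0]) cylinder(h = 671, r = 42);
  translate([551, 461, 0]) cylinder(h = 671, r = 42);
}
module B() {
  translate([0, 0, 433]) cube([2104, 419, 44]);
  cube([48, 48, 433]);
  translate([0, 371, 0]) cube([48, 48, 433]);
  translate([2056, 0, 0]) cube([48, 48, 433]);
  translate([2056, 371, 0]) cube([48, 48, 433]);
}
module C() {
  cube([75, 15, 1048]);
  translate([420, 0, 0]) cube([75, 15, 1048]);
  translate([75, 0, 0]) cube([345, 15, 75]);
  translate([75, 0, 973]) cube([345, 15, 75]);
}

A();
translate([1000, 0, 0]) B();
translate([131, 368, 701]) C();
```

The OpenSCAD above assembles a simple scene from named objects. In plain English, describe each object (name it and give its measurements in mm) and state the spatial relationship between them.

A is a table: top 630 mm (x) × 540 mm (y), 30 mm thick, upper face at z = 701 mm, on four round legs of 84 mm diameter, each leg's bounding box inset 37 mm from the nearest pair of top edges, running from z = 0 to the bottom of the top.

B is a long wooden bench with a 2104 mm (x) × 419 mm (y) seat, 44 mm thick, its top surface 477 mm above the floor. Four 48 mm square legs at the seat corners, flush with the edges, run from z = 0 to the seat underside.

C is a rectangular picture frame lying in the x–z plane (depth along y). The opening is 345 mm wide (x) by 898 mm tall (z), surrounded by a border 75 mm wide on all four sides. The frame is 15 mm deep and is made of two full-height vertical stiles with two horizontal rails fitted between them.

The bench is on the floor beside the table on its +x side. The picture frame is on top of the table.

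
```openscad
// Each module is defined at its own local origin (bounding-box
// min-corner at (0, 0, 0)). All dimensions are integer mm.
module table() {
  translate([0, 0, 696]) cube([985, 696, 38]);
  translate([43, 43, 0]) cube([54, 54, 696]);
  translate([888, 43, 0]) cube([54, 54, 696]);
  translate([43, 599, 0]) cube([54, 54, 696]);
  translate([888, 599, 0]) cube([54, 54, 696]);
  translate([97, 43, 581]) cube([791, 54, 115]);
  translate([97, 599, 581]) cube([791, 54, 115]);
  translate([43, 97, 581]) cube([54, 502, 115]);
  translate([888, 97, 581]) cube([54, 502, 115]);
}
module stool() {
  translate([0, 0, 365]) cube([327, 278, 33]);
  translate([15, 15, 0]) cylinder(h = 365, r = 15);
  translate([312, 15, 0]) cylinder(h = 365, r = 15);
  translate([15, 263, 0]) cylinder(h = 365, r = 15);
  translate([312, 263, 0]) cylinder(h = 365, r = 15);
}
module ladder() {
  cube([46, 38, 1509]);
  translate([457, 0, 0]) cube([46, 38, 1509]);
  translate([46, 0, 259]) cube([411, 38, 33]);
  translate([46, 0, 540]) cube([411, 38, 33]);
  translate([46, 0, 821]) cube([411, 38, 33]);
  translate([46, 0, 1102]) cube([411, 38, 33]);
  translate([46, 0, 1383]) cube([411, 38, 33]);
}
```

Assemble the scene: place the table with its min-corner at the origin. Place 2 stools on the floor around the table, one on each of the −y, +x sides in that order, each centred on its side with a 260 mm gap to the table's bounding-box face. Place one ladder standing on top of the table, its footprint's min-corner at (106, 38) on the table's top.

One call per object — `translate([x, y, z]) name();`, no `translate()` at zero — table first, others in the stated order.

table();
translate([329, -538, 0]) stool();
translate([1245, 209, 0]) stool();
translate([106, 38, 734]) ladder();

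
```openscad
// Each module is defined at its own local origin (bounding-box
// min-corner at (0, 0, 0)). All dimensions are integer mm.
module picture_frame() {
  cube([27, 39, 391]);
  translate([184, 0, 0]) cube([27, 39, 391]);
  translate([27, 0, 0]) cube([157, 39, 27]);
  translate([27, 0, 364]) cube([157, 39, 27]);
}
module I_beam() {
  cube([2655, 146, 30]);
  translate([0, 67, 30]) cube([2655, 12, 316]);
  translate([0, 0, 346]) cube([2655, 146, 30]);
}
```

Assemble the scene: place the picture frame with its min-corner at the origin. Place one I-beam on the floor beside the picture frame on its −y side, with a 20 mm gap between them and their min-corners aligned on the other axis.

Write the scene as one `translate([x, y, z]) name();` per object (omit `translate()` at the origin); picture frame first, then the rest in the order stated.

picture_frame();
translate([0, -166, 0]) I_beam();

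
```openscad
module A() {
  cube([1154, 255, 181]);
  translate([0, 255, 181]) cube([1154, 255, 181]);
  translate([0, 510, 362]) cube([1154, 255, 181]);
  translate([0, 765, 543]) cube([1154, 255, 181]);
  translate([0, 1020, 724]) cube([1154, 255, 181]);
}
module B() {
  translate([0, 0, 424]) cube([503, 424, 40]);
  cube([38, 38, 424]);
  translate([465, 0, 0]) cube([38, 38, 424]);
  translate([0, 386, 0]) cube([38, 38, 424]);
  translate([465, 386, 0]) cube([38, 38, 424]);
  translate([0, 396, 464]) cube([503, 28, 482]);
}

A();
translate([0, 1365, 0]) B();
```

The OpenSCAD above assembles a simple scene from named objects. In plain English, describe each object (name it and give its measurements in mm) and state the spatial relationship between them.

A is a straight staircase of 5 solid steps. Each step is 1154 mm wide (x), 255 mm deep (y, the going) and 181 mm tall (the rise). The first step rests on the floor; each subsequent step sits one going further in +y and one rise higher in +z, directly behind and above the previous step with no overlap.

B is a chair. The seat is a 503×424×40 mm slab with its top at z = 464 mm, on four 38×38 mm corner legs (flush with the seat edges, standing on z = 0). A flat backrest 28 mm thick, 482 mm tall, spans the full seat width and rises from the seat top along its +y edge, rear face flush with the rear of the seat.

The chair is on the floor beside the staircase on its +y side.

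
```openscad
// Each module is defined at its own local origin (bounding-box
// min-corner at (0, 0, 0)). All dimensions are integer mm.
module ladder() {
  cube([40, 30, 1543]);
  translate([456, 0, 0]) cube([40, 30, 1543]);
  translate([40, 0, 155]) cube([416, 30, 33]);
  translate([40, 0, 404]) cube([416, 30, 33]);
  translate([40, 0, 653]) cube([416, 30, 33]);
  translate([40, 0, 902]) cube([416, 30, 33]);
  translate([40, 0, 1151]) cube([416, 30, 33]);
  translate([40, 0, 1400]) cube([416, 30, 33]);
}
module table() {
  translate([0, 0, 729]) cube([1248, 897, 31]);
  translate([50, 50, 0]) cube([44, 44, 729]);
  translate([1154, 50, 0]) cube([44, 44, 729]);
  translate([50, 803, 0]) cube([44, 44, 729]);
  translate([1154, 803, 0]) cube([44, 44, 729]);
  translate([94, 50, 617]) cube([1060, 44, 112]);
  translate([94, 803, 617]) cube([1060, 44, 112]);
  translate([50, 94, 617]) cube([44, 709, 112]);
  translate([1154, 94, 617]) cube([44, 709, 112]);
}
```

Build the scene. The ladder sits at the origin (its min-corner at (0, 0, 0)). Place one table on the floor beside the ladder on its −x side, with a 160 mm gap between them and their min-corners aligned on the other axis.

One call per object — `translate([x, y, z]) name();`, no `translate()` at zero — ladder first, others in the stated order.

ladder();
translate([-1408, 0, 0]) table();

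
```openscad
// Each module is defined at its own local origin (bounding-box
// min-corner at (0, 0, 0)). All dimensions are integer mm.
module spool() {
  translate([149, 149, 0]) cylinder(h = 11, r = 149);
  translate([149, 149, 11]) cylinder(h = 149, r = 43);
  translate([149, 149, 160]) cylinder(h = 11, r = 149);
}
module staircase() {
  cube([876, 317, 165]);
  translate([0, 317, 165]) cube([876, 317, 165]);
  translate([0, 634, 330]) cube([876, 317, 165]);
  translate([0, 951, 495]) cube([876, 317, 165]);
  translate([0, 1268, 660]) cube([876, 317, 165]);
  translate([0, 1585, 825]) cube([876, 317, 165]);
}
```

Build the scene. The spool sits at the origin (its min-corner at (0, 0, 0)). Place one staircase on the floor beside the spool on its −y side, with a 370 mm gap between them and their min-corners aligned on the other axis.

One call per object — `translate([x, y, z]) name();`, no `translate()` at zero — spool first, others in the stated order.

spool();
translate([0, -2272, 0]) staircase();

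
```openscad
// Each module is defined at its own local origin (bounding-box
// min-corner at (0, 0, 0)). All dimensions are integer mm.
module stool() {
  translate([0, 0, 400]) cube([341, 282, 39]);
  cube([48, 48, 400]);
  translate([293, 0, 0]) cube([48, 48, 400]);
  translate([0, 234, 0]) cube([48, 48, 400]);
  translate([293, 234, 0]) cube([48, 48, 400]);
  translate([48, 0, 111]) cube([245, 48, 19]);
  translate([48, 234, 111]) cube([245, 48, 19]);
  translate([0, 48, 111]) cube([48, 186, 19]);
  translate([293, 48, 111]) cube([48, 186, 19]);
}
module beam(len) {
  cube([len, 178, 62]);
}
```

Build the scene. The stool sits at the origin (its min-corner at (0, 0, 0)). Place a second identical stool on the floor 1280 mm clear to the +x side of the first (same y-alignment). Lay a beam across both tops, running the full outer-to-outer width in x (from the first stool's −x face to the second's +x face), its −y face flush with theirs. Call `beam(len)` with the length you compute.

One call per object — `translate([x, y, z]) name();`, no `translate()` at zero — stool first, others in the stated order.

stool();
translate([1621, 0, 0]) stool();
translate([0, 0, 439]) beam(1962);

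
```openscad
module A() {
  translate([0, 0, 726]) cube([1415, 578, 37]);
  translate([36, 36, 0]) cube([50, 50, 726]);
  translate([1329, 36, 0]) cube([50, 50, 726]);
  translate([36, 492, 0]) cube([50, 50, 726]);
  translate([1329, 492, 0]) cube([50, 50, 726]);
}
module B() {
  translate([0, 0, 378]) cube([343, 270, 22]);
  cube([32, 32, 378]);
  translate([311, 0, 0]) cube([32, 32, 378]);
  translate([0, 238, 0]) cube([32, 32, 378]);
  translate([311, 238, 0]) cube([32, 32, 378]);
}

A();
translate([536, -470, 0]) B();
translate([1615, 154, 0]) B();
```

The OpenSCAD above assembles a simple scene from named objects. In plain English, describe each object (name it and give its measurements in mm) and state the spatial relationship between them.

A is a table: top 1415 mm (x) × 578 mm (y), 37 mm thick, upper face at z = 763 mm, on four 50×50 mm square legs, each inset 36 mm from the nearest pair of top edges, running from z = 0 to the bottom of the top.

B is a simple wooden stool: a rectangular seat 343 mm (x) by 270 mm (y), 22 mm thick, top face at z = 400 mm, on four square legs, each 32×32 mm in cross-section. The legs rest on z = 0, each flush with a corner of the seat.

Two stools sit around the table at the −y, +x sides.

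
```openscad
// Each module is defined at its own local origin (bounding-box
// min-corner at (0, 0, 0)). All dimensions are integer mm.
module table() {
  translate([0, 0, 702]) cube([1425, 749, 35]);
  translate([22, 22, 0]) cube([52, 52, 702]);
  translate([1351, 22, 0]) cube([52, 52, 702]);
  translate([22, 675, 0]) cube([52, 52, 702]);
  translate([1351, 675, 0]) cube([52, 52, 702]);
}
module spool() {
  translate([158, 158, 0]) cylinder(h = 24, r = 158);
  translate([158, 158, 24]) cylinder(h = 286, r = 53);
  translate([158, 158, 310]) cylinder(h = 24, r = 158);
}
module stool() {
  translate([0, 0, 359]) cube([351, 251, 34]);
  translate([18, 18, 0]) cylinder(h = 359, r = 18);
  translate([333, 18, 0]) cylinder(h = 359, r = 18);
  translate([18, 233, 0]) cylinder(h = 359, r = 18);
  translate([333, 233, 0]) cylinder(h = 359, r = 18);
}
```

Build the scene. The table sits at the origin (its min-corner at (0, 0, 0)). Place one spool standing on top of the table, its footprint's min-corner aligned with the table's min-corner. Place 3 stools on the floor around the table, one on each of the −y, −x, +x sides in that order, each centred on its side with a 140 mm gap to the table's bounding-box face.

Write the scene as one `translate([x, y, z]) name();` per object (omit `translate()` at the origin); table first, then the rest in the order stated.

table();
translate([0, 0, 737]) spool();
translate([537, -391, 0]) stool();
translate([-491, 249, 0]) stool();
translate([1565, 249, 0]) stool();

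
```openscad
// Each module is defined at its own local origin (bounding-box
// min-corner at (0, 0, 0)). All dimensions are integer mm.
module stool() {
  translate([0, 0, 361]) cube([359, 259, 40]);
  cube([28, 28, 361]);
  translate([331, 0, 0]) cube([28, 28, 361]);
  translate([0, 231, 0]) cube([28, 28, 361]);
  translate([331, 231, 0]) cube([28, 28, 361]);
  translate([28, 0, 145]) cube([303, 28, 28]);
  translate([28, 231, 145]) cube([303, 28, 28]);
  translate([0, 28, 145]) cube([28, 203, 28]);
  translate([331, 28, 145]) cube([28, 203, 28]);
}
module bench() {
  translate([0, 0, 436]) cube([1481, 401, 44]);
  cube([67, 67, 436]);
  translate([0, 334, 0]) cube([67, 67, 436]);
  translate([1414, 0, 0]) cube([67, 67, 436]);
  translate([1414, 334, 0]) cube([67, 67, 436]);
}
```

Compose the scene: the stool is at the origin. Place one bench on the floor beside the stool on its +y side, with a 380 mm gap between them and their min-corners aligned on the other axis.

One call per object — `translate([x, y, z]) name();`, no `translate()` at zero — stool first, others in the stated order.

stool();
translate([0, 639, 0]) bench();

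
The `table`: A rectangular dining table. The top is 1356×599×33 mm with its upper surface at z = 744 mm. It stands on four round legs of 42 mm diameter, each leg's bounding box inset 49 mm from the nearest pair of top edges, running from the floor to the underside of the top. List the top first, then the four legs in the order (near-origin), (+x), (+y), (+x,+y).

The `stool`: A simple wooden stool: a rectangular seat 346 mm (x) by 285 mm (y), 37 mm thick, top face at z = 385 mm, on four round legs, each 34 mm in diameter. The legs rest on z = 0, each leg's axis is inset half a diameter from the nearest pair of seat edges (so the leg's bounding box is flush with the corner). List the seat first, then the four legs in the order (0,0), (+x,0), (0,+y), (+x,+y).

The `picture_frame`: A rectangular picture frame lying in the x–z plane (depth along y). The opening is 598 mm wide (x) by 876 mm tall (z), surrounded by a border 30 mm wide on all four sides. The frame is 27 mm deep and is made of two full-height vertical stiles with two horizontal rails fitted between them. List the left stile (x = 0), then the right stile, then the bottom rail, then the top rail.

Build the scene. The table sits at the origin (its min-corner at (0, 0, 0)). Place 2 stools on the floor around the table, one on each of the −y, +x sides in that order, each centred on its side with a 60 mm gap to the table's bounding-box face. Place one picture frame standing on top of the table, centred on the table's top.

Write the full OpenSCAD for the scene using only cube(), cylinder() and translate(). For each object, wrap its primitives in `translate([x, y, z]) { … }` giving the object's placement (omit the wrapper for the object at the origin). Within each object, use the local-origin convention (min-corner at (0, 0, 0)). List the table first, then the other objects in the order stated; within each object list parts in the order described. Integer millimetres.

translate([0, 0, 711]) cube([1356, 599, 33]);
translate([70, 70, 0]) cylinder(h = 711, r = 21);
translate([1286, 70, 0]) cylinder(h = 711, r = 21);
translate([70, 529, 0]) cylinder(h = 711, r = 21);
translate([1286, 529, 0]) cylinder(h = 711, r = 21);
translate([505, -345, 0]) {
  translate([0, 0, 348]) cube([346, 285, 37]);
  translate([17, 17, 0]) cylinder(h = 348, r = 17);
  translate([329, 17, 0]) cylinder(h = 348, r = 17);
  translate([17, 268, 0]) cylinder(h = 348, r = 17);
  translate([329, 268, 0]) cylinder(h = 348, r = 17);
}
translate([1416, 157, 0]) {
  translate([0, 0, 348]) cube([346, 285, 37]);
  translate([17, 17, 0]) cylinder(h = 348, r = 17);
  translate([329, 17, 0]) cylinder(h = 348, r = 17);
  translate([17, 268, 0]) cylinder(h = 348, r = 17);
  translate([329, 268, 0]) cylinder(h = 348, r = 17);
}
translate([349, 286, 744]) {
  cube([30, 27, 936]);
  translate([628, 0, 0]) cube([30, 27, 936]);
  translate([30, 0, 0]) cube([598, 27, 30]);
  translate([30, 0, 906]) cube([598, 27, 30]);
}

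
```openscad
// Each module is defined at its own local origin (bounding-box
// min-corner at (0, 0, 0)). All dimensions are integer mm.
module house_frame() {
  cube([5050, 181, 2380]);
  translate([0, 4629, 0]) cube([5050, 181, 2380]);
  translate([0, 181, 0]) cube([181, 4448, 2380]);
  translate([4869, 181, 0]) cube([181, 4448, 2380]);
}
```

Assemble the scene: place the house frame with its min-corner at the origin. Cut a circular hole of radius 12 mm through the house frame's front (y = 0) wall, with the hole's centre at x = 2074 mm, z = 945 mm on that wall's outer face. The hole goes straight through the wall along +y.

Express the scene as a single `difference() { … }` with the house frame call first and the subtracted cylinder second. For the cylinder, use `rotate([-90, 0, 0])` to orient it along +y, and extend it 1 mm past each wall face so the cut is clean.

difference() {
  house_frame();
  translate([2074, -1, 945]) rotate([-90, 0, 0]) cylinder(h = 183, r = 12);
}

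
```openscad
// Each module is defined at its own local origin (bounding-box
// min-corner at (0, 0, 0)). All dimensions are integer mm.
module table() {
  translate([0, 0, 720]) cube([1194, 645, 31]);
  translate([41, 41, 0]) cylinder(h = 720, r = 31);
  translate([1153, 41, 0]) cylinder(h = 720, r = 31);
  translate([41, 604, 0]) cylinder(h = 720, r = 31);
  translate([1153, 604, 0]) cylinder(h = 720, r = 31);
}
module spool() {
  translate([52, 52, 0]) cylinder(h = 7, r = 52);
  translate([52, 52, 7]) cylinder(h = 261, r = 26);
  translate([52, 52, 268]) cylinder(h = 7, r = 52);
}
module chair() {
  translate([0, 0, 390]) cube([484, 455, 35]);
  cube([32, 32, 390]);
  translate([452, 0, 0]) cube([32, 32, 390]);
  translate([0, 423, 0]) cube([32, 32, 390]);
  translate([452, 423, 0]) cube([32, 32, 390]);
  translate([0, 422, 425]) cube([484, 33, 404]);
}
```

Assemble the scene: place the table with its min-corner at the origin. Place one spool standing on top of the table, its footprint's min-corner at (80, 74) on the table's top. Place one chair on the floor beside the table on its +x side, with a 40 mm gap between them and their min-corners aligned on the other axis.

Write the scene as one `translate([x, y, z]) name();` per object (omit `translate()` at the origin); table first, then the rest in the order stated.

table();
translate([80, 74, 751]) spool();
translate([1234, 0, 0]) chair();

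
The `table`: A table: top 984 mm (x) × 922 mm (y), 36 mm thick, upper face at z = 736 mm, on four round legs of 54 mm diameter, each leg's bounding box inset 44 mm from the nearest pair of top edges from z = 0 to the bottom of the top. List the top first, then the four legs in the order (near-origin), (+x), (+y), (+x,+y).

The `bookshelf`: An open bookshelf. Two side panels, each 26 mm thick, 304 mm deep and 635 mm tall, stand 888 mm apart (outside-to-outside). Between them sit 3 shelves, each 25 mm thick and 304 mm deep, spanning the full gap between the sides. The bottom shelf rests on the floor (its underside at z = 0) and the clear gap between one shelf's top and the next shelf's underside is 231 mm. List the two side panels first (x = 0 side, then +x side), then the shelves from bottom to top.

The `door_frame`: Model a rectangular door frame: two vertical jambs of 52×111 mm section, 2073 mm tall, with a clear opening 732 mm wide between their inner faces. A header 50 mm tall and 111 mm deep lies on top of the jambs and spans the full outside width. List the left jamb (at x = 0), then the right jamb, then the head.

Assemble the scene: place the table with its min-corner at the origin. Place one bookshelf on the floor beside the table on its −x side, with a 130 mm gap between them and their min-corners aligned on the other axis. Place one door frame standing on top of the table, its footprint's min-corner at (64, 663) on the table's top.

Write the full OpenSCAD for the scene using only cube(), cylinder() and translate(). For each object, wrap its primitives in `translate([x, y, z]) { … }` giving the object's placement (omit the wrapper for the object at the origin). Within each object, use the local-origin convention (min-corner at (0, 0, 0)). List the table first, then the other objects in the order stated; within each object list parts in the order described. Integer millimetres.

translate([0, 0, 700]) cube([984, 922, 36]);
translate([71, 71, 0]) cylinder(h = 700, r = 27);
translate([913, 71, 0]) cylinder(h = 700, r = 27);
translate([71, 851, 0]) cylinder(h = 700, r = 27);
translate([913, 851, 0]) cylinder(h = 700, r = 27);
translate([-1018, 0, 0]) {
  cube([26, 304, 635]);
  translate([862, 0, 0]) cube([26, 304, 635]);
  translate([26, 0, 0]) cube([836, 304, 25]);
  translate([26, 0, 256]) cube([836, 304, 25]);
  translate([26, 0, 512]) cube([836, 304, 25]);
}
translate([64, 663, 736]) {
  cube([52, 111, 2073]);
  translate([784, 0, 0]) cube([52, 111, 2073]);
  translate([0, 0, 2073]) cube([836, 111, 50]);
}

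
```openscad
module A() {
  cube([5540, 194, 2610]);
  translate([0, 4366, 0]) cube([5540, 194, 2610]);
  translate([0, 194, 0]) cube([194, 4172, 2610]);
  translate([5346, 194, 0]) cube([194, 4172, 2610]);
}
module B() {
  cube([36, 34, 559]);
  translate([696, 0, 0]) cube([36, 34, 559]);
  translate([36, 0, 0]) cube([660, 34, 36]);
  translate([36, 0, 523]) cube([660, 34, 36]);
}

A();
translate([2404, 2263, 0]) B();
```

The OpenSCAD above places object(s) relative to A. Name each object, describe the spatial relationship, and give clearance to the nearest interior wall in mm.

Clearances: x = 2210, y = 2069; minimum 2069 mm.

A is a house frame. B is a picture frame. The picture frame sits inside the house frame, centred. The clearance to the nearest interior wall is 2069 mm.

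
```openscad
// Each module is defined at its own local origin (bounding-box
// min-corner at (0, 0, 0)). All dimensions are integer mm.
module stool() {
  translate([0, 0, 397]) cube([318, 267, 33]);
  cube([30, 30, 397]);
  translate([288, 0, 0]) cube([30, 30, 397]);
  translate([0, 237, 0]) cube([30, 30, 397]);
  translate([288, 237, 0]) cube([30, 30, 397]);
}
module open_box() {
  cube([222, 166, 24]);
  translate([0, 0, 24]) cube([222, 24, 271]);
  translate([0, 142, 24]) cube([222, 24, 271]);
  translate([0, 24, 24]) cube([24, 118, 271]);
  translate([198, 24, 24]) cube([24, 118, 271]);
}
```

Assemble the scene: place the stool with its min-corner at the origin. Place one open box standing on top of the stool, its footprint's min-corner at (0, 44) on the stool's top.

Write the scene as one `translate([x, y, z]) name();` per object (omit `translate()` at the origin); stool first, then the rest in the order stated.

stool();
translate([0, 44, 430]) open_box();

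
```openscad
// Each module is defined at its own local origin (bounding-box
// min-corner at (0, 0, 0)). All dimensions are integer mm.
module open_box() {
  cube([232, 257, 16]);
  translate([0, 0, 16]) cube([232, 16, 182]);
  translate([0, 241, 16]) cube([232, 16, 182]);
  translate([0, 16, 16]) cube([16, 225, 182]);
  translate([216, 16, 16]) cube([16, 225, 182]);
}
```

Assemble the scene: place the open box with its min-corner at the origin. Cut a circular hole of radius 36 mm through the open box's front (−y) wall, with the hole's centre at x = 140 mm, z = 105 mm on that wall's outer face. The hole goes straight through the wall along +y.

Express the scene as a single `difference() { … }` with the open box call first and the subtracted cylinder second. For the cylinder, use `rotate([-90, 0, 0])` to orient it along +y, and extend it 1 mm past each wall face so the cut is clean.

difference() {
  open_box();
  translate([140, -1, 105]) rotate([-90, 0, 0]) cylinder(h = 18, r = 36);
}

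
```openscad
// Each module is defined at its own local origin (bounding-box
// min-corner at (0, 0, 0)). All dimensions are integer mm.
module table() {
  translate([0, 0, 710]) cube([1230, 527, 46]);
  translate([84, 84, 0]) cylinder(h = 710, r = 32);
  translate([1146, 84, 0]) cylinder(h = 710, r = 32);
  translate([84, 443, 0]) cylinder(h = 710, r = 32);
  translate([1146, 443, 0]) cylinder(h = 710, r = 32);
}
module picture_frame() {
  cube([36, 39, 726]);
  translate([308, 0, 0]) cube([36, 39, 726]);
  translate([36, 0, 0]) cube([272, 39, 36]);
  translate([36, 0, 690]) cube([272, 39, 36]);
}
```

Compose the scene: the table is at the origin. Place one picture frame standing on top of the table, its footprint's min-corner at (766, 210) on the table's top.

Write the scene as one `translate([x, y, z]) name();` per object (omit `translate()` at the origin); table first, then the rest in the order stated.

table();
translate([766, 210, 756]) picture_frame();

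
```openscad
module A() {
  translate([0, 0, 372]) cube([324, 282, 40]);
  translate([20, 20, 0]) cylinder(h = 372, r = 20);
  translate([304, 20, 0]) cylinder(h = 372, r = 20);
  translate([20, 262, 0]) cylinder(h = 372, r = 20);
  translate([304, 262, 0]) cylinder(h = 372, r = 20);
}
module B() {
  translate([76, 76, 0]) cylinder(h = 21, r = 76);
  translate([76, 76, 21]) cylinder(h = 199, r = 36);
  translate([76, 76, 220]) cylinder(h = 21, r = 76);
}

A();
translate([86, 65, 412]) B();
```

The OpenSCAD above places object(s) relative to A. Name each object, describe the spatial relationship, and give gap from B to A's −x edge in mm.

The spool's min-x is at 86; the stool's min-x is 0; gap = 86 mm.

A is a stool. B is a spool. The spool is on top of the stool, centred. The gap from the spool to the stool's −x edge is 86 mm.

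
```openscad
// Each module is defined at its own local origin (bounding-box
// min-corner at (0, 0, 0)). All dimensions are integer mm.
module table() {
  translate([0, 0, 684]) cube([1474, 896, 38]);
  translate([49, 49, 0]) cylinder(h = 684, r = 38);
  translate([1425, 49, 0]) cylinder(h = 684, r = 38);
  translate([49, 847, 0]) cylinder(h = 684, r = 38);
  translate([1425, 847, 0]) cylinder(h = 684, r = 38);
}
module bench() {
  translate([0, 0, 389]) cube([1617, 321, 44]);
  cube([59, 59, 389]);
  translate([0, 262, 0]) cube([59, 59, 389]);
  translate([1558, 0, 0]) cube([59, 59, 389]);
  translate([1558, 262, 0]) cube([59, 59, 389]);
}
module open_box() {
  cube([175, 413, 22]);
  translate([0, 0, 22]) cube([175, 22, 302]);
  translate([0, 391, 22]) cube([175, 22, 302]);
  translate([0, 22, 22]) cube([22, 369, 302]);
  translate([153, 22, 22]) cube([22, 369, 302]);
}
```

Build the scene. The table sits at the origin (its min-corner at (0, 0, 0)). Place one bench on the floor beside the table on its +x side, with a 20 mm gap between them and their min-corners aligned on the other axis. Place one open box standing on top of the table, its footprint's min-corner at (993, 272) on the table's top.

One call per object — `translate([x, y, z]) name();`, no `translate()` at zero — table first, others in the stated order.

table();
translate([1494, 0, 0]) bench();
translate([993, 272, 722]) open_box();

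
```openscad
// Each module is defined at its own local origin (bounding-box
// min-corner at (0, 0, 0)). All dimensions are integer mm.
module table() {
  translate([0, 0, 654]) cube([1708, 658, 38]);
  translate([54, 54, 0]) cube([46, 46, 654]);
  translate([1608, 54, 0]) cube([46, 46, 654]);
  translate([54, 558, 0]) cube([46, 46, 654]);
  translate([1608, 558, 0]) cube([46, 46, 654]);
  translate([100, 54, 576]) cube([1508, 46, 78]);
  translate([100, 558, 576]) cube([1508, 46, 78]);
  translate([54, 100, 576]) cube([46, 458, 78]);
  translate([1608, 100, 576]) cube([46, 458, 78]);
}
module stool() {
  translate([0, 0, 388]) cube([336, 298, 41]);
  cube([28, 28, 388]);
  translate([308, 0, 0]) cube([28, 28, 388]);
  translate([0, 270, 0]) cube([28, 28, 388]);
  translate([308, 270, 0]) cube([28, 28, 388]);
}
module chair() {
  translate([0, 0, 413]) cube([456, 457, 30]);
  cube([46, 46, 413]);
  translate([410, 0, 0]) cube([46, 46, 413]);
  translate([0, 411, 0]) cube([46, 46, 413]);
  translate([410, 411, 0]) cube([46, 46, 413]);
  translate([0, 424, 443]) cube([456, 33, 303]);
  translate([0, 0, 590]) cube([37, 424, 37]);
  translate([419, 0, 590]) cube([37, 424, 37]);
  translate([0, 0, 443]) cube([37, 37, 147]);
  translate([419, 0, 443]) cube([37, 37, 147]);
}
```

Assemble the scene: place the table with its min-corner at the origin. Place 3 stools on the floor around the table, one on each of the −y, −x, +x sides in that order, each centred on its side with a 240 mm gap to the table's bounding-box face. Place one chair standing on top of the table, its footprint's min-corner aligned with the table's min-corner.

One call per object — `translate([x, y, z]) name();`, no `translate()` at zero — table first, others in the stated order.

table();
translate([686, -538, 0]) stool();
translate([-576, 180, 0]) stool();
translate([1948, 180, 0]) stool();
translate([0, 0, 692]) chair();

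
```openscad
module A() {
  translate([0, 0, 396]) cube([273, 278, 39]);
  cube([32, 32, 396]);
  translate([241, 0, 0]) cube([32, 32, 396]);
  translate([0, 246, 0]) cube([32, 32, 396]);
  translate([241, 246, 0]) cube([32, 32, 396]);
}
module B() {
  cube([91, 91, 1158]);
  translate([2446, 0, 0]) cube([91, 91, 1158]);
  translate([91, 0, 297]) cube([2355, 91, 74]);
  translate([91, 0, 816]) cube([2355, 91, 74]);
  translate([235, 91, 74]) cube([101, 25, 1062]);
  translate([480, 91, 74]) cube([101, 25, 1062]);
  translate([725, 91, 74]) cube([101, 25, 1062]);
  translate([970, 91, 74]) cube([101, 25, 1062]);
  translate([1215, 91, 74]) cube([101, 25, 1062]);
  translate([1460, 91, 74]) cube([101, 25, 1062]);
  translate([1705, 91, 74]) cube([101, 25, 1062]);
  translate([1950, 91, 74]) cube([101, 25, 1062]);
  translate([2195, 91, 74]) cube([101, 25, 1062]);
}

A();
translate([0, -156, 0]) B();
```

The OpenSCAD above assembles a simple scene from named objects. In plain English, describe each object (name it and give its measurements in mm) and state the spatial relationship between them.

A is a four-legged stool. The seat is 273×278 mm, 39 mm thick, top at z = 435 mm. It stands on four square legs, each 32×32 mm in cross-section, from z = 0 to the seat underside, each flush with a corner of the seat.

B is a fence section. Two 91×91 mm posts, 1158 mm tall, stand on the floor with a clear span of 2355 mm between their inner faces. Two horizontal rails of 91×74 mm section span the gap between the posts with their undersides at z = 297 mm and z = 816 mm, flush with the posts' −y face. 9 pickets, each 101 mm wide, 25 mm thick and 1062 mm tall, are fixed to the +y face of the rails with their bottoms at z = 74 mm, evenly spaced across the span with equal gaps (rounded down to the nearest mm) at the −x end and between each pair — any rounding remainder accumulates at the +x end.

The fence section is on the floor beside the stool on its −y side.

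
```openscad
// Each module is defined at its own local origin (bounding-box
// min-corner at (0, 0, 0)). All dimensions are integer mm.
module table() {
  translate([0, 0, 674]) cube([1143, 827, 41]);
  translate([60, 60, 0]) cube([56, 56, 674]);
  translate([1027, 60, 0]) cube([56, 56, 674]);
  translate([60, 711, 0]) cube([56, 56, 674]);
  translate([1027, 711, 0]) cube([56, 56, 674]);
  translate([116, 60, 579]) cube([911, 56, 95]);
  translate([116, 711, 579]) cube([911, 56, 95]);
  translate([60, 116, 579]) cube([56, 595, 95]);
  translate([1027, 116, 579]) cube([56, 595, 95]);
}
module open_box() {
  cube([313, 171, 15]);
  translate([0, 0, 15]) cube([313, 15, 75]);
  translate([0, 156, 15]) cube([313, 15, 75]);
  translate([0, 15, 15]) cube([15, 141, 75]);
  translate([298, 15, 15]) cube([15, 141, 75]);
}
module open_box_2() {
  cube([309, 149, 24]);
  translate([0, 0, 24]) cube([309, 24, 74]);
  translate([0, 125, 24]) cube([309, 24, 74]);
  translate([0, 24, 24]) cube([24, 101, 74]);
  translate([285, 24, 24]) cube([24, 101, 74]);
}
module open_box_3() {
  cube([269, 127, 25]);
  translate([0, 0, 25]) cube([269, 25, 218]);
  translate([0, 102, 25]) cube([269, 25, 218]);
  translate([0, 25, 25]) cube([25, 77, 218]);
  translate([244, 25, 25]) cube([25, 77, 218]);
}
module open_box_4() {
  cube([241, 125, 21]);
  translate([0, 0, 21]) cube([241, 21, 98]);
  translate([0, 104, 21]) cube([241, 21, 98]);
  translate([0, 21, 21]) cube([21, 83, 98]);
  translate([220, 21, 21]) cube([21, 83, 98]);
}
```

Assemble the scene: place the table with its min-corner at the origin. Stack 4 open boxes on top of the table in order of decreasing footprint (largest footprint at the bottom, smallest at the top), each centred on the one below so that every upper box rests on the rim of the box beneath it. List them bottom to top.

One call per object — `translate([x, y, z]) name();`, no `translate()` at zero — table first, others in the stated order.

table();
translate([415, 328, 715]) open_box();
translate([417, 339, 805]) open_box_2();
translate([437, 350, 903]) open_box_3();
translate([451, 351, 1146]) open_box_4();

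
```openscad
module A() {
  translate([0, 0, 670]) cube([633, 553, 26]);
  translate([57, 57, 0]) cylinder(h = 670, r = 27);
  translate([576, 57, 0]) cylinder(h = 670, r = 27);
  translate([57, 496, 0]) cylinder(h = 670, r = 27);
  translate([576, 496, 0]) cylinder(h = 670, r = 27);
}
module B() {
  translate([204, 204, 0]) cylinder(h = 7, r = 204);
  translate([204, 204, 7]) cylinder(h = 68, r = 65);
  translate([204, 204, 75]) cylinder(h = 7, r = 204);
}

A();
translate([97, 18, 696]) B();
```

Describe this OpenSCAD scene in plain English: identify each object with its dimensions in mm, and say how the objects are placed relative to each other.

A is a table: top 633 mm (x) × 553 mm (y), 26 mm thick, upper face at z = 696 mm, on four round legs of 54 mm diameter, each leg's bounding box inset 30 mm from the nearest pair of top edges, running from z = 0 to the bottom of the top.

B is a spool: two coaxial disc flanges of radius 204 mm and thickness 7 mm, joined by a core cylinder of radius 65 mm and height 68 mm. The lower flange rests on z = 0 and the three cylinders share a vertical axis.

The spool is on top of the table.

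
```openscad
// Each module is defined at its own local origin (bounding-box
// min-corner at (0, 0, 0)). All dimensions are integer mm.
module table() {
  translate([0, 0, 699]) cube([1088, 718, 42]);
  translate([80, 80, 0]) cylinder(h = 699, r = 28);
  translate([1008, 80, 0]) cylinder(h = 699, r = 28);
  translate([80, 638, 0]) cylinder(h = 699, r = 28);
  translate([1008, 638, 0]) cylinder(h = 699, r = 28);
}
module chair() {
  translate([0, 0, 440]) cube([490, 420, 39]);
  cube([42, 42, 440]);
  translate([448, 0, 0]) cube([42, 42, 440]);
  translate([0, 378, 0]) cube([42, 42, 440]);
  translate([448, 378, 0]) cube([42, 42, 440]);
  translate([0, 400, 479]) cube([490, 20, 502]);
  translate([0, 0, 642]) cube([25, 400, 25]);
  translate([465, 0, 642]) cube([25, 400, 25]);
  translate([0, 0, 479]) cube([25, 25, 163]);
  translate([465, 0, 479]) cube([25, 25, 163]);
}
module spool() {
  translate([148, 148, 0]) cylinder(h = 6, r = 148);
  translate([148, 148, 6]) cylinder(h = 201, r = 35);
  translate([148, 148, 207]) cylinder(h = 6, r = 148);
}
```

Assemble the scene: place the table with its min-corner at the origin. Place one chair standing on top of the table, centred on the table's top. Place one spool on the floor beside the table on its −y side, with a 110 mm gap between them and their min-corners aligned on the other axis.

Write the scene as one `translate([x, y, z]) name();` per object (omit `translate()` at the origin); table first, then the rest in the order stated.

table();
translate([299, 149, 741]) chair();
translate([0, -406, 0]) spool();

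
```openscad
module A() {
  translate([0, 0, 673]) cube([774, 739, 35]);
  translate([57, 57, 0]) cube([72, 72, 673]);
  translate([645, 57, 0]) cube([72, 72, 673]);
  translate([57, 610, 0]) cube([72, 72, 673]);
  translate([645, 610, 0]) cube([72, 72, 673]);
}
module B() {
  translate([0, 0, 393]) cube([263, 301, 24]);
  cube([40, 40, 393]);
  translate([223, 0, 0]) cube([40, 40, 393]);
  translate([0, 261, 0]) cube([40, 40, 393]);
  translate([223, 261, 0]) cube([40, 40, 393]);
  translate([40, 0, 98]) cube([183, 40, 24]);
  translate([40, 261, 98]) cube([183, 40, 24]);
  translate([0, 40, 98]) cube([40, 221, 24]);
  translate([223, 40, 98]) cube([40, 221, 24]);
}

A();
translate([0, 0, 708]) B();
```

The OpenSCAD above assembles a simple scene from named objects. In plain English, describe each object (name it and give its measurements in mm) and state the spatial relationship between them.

A is a table: top 774 mm (x) × 739 mm (y), 35 mm thick, upper face at z = 708 mm, on four 72×72 mm square legs, each inset 57 mm from the nearest pair of top edges, running from z = 0 to the bottom of the top.

B is a four-legged stool. The seat is a 263×301×24 mm slab whose top surface is at z = 417 mm; four square legs, each 40×40 mm in cross-section, run from the floor (z = 0) to the underside of the seat, each flush with a corner of the seat. Four stretchers, 40 mm wide and 24 mm tall, connect adjacent legs with their undersides at z = 98 mm, each running between the inner faces of the legs it joins and aligned with the legs' outer faces on the other axis.

The stool is on top of the table.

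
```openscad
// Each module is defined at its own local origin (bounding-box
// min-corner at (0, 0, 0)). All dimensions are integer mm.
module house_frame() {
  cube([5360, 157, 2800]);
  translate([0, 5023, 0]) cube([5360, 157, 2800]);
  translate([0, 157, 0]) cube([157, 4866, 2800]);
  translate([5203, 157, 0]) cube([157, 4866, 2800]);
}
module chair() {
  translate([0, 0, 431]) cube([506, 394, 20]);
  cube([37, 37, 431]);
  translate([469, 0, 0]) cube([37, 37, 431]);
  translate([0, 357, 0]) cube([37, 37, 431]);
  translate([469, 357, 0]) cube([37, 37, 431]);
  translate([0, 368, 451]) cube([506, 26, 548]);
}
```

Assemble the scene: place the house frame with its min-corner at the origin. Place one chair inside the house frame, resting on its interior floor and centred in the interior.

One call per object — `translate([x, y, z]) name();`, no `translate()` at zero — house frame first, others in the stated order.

house_frame();
translate([2427, 2393, 0]) chair();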